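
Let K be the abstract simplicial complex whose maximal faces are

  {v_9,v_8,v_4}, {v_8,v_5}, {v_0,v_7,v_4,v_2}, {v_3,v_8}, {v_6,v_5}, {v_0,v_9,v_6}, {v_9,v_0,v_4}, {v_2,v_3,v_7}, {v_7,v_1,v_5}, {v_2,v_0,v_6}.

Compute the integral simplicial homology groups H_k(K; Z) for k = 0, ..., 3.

H_0 ≅ Z,  H_1 ≅ Z^3,  H_2 = 0,  H_3 = 0.

We work with the vertex ordering v_0 < v_1 < v_2 < v_3 < v_4 < v_5 < v_6 < v_7 < v_8 < v_9. The simplices of K, each written with vertices in increasing order, are:

  0-simplices (10): [v_0], [v_1], [v_2], [v_3], [v_4], [v_5], [v_6], [v_7], [v_8], [v_9]
  1-simplices (21): (21 of them)
  2-simplices (10): [v_0,v_2,v_4], [v_0,v_2,v_6], [v_0,v_2,v_7], [v_0,v_4,v_7], [v_0,v_4,v_9], [v_0,v_6,v_9], [v_1,v_5,v_7], [v_2,v_3,v_7], [v_2,v_4,v_7], [v_4,v_8,v_9]
  3-simplices (1): [v_0,v_2,v_4,v_7]

giving chain groups C_0 ≅ Z^10, C_1 ≅ Z^21, C_2 ≅ Z^10, C_3 ≅ Z^1.

The boundary map ∂_1: C_1 → C_0 sends each edge [p,q] (with p < q) to q − p.
The 10×21 boundary matrix has rank 9 and Smith normal form diag(1,1,1,1,1,1,1,1,1).

The boundary map ∂_2: C_2 → C_1 sends each 2-simplex [p,q,r] to [q,r] − [p,r] + [p,q]. For instance
  ∂[v_2,v_3,v_7] = [v_3,v_7] − [v_2,v_7] + [v_2,v_3],
  ∂[v_4,v_8,v_9] = [v_8,v_9] − [v_4,v_9] + [v_4,v_8].
The resulting 21×10 matrix has rank 9, and its Smith normal form has invariant factors (1,1,1,1,1,1,1,1,1).

∂_3: C_3 → C_2 sends each 3-simplex σ to the alternating sum Σ_i (−1)^i (σ with its i-th vertex removed). For instance
  ∂[v_0,v_2,v_4,v_7] = [v_2,v_4,v_7] − [v_0,v_4,v_7] + [v_0,v_2,v_7] − [v_0,v_2,v_4].
The 10×1 boundary matrix has rank 1 and Smith normal form diag(1).

Computing H_k = (kernel of ∂_k) / (image of ∂_{k+1}):

  H_0: rank C_0 − rank ∂_1 = 10 − 9 = 1, and the invariant factors of ∂_1 are all 1, so H_0 ≅ Z.
  H_1: rank ker ∂_1 − rank ∂_2 = (21 − 9) − 9 = 3, and the invariant factors of ∂_2 are all 1, so H_1 ≅ Z^3.
  H_2: rank ker ∂_2 − rank ∂_3 = (10 − 9) − 1 = 0, and the invariant factors of ∂_3 are all 1, so H_2 ≅ 0.
  H_3: rank ker ∂_3 − rank ∂_4 = (1 − 1) − 0 = 0, and there is no ∂_4, so H_3 ≅ 0.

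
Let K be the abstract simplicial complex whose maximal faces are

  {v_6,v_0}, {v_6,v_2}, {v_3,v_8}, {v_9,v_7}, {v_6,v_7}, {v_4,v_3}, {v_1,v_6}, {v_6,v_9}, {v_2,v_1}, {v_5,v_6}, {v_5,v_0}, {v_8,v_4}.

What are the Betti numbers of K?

Order the vertices as v_0 < v_1 < v_2 < v_3 < v_4 < v_5 < v_6 < v_7 < v_8 < v_9. Listing each simplex with vertices in this order, K has dimension 1 with simplices:

  0-simplices (10): [v_0], [v_1], [v_2], [v_3], [v_4], [v_5], [v_6], [v_7], [v_8], [v_9]
  1-simplices (12): [v_0,v_5], [v_0,v_6], [v_1,v_2], [v_1,v_6], [v_2,v_6], [v_3,v_4], [v_3,v_8], [v_4,v_8], [v_5,v_6], [v_6,v_7], [v_6,v_9], [v_7,v_9]

so the chain groups are C_0 ≅ Z^10, C_1 ≅ Z^12.

The boundary map ∂_1: C_1 → C_0 maps an edge to its endpoints' difference, ∂[p,q] = q − p.
The 10×12 boundary matrix has rank 8 and Smith normal form diag(1,1,1,1,1,1,1,1).

Reading off H_k = ker ∂_k / im ∂_{k+1}:

  H_0: rank C_0 − rank ∂_1 = 10 − 8 = 2, and the invariant factors of ∂_1 are all 1, so H_0 = Z^2.
  H_1: rank ker ∂_1 − rank ∂_2 = (12 − 8) − 0 = 4, and there is no ∂_2, so H_1 = Z^4.

As a check, the Euler characteristic is 10 − 12 = -2, which agrees with 2 − 4 = -2.
(K is a triangulation of the disjoint union of a wedge of 3 circles and the circle S^1.)

Hence the Betti numbers are b_0 = 2, b_1 = 4.

b_0 = 2, b_1 = 4.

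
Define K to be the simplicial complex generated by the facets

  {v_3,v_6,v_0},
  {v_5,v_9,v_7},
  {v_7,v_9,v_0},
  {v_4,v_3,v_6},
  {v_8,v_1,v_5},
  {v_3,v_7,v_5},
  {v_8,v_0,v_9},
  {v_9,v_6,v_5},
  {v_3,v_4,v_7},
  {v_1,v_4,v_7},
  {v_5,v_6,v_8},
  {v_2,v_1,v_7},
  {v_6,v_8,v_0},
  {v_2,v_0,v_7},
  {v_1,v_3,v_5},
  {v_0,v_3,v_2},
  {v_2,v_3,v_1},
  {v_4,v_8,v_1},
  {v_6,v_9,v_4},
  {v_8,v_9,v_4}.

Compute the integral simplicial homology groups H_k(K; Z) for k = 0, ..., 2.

Fix the vertex order v_0 < v_1 < v_2 < v_3 < v_4 < v_5 < v_6 < v_7 < v_8 < v_9 and write every simplex with vertices in increasing order. Then dim K = 2 and the simplices of K are:

  0-simplices (10): [v_0], [v_1], [v_2], [v_3], [v_4], [v_5], [v_6], [v_7], [v_8], [v_9]
  1-simplices (30): (30 of them)
  2-simplices (20): (20 of them)

giving chain groups C_0 ≅ Z^10, C_1 ≅ Z^30, C_2 ≅ Z^20.

The boundary map ∂_1: C_1 → C_0 maps an edge to its endpoints' difference, ∂[p,q] = q − p.
The 10×30 boundary matrix has rank 9 and Smith normal form diag(1,1,1,1,1,1,1,1,1).

Boundary ∂_2: C_2 → C_1 sends each 2-simplex [p,q,r] to [q,r] − [p,r] + [p,q]. For instance
  ∂[v_1,v_2,v_3] = [v_2,v_3] − [v_1,v_3] + [v_1,v_2],
  ∂[v_3,v_4,v_7] = [v_4,v_7] − [v_3,v_7] + [v_3,v_4].
The 30×20 boundary matrix has rank 20 and Smith normal form diag(1,1,1,1,1,1,1,1,1,1,1,1,1,1,1,1,1,1,1,2).

Computing H_k = (kernel of ∂_k) / (image of ∂_{k+1}):

  H_0: rank C_0 − rank ∂_1 = 10 − 9 = 1, and the invariant factors of ∂_1 are all 1, so H_0 ≅ Z.
  H_1: rank ker ∂_1 − rank ∂_2 = (30 − 9) − 20 = 1, and ∂_2 has invariant factor 2 > 1, so H_1 ≅ Z ⊕ Z/2.
  H_2: rank ker ∂_2 − rank ∂_3 = (20 − 20) − 0 = 0, and there is no ∂_3, so H_2 ≅ 0.

As a check, the Euler characteristic is 10 − 30 + 20 = 0, which agrees with 1 − 1 + 0 = 0.

H_0 ≅ Z,  H_1 ≅ Z ⊕ Z/2,  H_2 = 0.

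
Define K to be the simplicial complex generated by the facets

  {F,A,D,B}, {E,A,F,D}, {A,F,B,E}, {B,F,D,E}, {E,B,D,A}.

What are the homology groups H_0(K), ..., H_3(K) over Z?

Fix the vertex order A < B < D < E < F and write every simplex with vertices in increasing order. Then dim K = 3 and the simplices of K are:

  0-simplices (5): A, B, D, E, F
  1-simplices (10): AB, AD, AE, AF, BD, BE, BF, DE, DF, EF
  2-simplices (10): ABD, ABE, ABF, ADE, ADF, AEF, BDE, BDF, BEF, DEF
  3-simplices (5): ABDE, ABDF, ABEF, ADEF, BDEF

so the chain groups are C_0 ≅ Z^5, C_1 ≅ Z^10, C_2 ≅ Z^10, C_3 ≅ Z^5.

The boundary map ∂_1: C_1 → C_0 sends each edge [p,q] (with p < q) to q − p.
The 5×10 boundary matrix has rank 4 and Smith normal form diag(1,1,1,1).

The boundary map ∂_2: C_2 → C_1 acts by ∂[p,q,r] = [q,r] − [p,r] + [p,q]. For instance
  ∂BDE = DE − BE + BD,
  ∂ABF = BF − AF + AB.
As a 10×10 matrix over Z this has rank 6, with invariant factors (1,1,1,1,1,1).

Boundary ∂_3: C_3 → C_2 sends each 3-simplex σ to the alternating sum Σ_i (−1)^i (σ with its i-th vertex removed). For instance
  ∂ABEF = BEF − AEF + ABF − ABE,
  ∂ADEF = DEF − AEF + ADF − ADE.
As a 10×5 matrix over Z this has rank 4, with invariant factors (1,1,1,1).

From H_k ≅ ker(∂_k) / im(∂_{k+1}) we obtain:

  H_0: rank C_0 − rank ∂_1 = 5 − 4 = 1, and the invariant factors of ∂_1 are all 1, so H_0 ≅ Z.
  H_1: rank ker ∂_1 − rank ∂_2 = (10 − 4) − 6 = 0, and the invariant factors of ∂_2 are all 1, so H_1 ≅ 0.
  H_2: rank ker ∂_2 − rank ∂_3 = (10 − 6) − 4 = 0, and the invariant factors of ∂_3 are all 1, so H_2 ≅ 0.
  H_3: rank ker ∂_3 − rank ∂_4 = (5 − 4) − 0 = 1, and there is no ∂_4, so H_3 ≅ Z.

H_0 = Z,  H_1 = 0,  H_2 = 0,  H_3 = Z.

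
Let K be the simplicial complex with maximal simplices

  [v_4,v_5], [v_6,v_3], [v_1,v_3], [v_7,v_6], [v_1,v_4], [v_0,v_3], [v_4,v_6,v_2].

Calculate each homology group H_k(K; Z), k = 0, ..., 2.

H_0 ≅ Z,  H_1 ≅ Z,  H_2 = 0.

Take the total order v_0 < v_1 < v_2 < v_3 < v_4 < v_5 < v_6 < v_7 on the vertex set. Then K (dimension 2) consists of the simplices:

  0-simplices (8): [v_0], [v_1], [v_2], [v_3], [v_4], [v_5], [v_6], [v_7]
  1-simplices (9): [v_0,v_3], [v_1,v_3], [v_1,v_4], [v_2,v_4], [v_2,v_6], [v_3,v_6], [v_4,v_5], [v_4,v_6], [v_6,v_7]
  2-simplices (1): [v_2,v_4,v_6]

so the chain groups are C_0 ≅ Z^8, C_1 ≅ Z^9, C_2 ≅ Z^1.

∂_1: C_1 → C_0 is given by ∂[p,q] = [q] − [p]. For instance
  ∂[v_6,v_7] = [v_7] − [v_6].
The resulting 8×9 matrix has rank 7, and its Smith normal form has invariant factors (1,1,1,1,1,1,1).

∂_2: C_2 → C_1 maps a triangle to the signed sum of its edges. For instance
  ∂[v_2,v_4,v_6] = [v_4,v_6] − [v_2,v_6] + [v_2,v_4].
The resulting 9×1 matrix has rank 1, and its Smith normal form has invariant factors (1).

Computing H_k = (kernel of ∂_k) / (image of ∂_{k+1}):

  H_0: rank C_0 − rank ∂_1 = 8 − 7 = 1, and the invariant factors of ∂_1 are all 1, so H_0 ≅ Z.
  H_1: rank ker ∂_1 − rank ∂_2 = (9 − 7) − 1 = 1, and the invariant factors of ∂_2 are all 1, so H_1 ≅ Z.
  H_2: rank ker ∂_2 − rank ∂_3 = (1 − 1) − 0 = 0, and there is no ∂_3, so H_2 ≅ 0.

As a check, the Euler characteristic is 8 − 9 + 1 = 0, which agrees with 1 − 1 + 0 = 0.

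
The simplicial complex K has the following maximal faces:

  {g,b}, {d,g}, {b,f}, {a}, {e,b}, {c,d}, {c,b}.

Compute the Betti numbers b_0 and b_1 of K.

b_0 = 2, b_1 = 1.

Take the total order a < b < c < d < e < f < g on the vertex set. Then K (dimension 1) consists of the simplices:

  0-simplices (7): a, b, c, d, e, f, g
  1-simplices (6): bc, be, bf, bg, cd, dg

giving chain groups C_0 ≅ Z^7, C_1 ≅ Z^6.

Boundary ∂_1: C_1 → C_0 maps an edge to its endpoints' difference, ∂[p,q] = q − p. For instance
  ∂bc = c − b.
The resulting 7×6 matrix has rank 5, and its Smith normal form has invariant factors (1,1,1,1,1).

Now H_k = ker ∂_k / im ∂_{k+1}, so:

  H_0: rank C_0 − rank ∂_1 = 7 − 5 = 2, and the invariant factors of ∂_1 are all 1, so H_0 ≅ Z^2.
  H_1: rank ker ∂_1 − rank ∂_2 = (6 − 5) − 0 = 1, and there is no ∂_2, so H_1 ≅ Z.

Hence the Betti numbers are b_0 = 2, b_1 = 1.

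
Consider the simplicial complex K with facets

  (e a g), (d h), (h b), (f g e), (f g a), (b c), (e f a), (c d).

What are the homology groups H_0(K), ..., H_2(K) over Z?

We work with the vertex ordering a < b < c < d < e < f < g < h. The simplices of K, each written with vertices in increasing order, are:

  0-simplices (8): a, b, c, d, e, f, g, h
  1-simplices (10): ae, af, ag, bc, bh, cd, dh, ef, eg, fg
  2-simplices (4): aef, aeg, afg, efg

so the chain groups are C_0 ≅ Z^8, C_1 ≅ Z^10, C_2 ≅ Z^4.

∂_1: C_1 → C_0 maps an edge to its endpoints' difference, ∂[p,q] = q − p.
The 8×10 boundary matrix has rank 6 and Smith normal form diag(1,1,1,1,1,1).

∂_2: C_2 → C_1 maps a triangle to the signed sum of its edges. For instance
  ∂efg = fg − eg + ef,
  ∂aef = ef − af + ae.
This gives a 10×4 integer matrix of rank 3; reducing to Smith normal form yields diagonal entries (1,1,1).

Now H_k = ker ∂_k / im ∂_{k+1}, so:

  H_0: rank C_0 − rank ∂_1 = 8 − 6 = 2, and the invariant factors of ∂_1 are all 1, so H_0 ≅ Z^2.
  H_1: rank ker ∂_1 − rank ∂_2 = (10 − 6) − 3 = 1, and the invariant factors of ∂_2 are all 1, so H_1 ≅ Z.
  H_2: rank ker ∂_2 − rank ∂_3 = (4 − 3) − 0 = 1, and there is no ∂_3, so H_2 ≅ Z.

H_0 ≅ Z^2,  H_1 ≅ Z,  H_2 ≅ Z.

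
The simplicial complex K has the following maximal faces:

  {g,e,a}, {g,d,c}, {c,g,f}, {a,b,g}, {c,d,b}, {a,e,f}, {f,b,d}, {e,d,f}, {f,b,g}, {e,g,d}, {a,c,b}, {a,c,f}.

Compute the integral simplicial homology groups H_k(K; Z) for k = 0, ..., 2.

H_0 = Z,  H_1 = Z/2Z,  H_2 = 0.

Fix the vertex order a < b < c < d < e < f < g and write every simplex with vertices in increasing order. Then dim K = 2 and the simplices of K are:

  0-simplices (7): a, b, c, d, e, f, g
  1-simplices (18): ab, ac, ae, af, ag, bc, bd, bf, bg, cd, cf, cg, de, df, dg, ef, eg, fg
  2-simplices (12): abc, abg, acf, aef, aeg, bcd, bdf, bfg, cdg, cfg, def, deg

so the chain groups are C_0 ≅ Z^7, C_1 ≅ Z^18, C_2 ≅ Z^12.

The boundary map ∂_1: C_1 → C_0 is given by ∂[p,q] = [q] − [p]. For instance
  ∂bc = c − b.
As a 7×18 matrix over Z this has rank 6, with invariant factors (1,1,1,1,1,1).

The boundary map ∂_2: C_2 → C_1 maps a triangle to the signed sum of its edges. For instance
  ∂aeg = eg − ag + ae,
  ∂deg = eg − dg + de.
As a 18×12 matrix over Z this has rank 12, with invariant factors (1,1,1,1,1,1,1,1,1,1,1,2).

Computing H_k = (kernel of ∂_k) / (image of ∂_{k+1}):

  H_0: rank C_0 − rank ∂_1 = 7 − 6 = 1, and the invariant factors of ∂_1 are all 1, so H_0 = Z.
  H_1: rank ker ∂_1 − rank ∂_2 = (18 − 6) − 12 = 0, and ∂_2 has invariant factor 2 > 1, so H_1 = Z/2Z.
  H_2: rank ker ∂_2 − rank ∂_3 = (12 − 12) − 0 = 0, and there is no ∂_3, so H_2 = 0.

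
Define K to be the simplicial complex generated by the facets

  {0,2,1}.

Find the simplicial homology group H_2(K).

H_2 = 0.

Order the vertices as 0 < 1 < 2. Listing each simplex with vertices in this order, K has dimension 2 with simplices:

  0-simplices (3): [0], [1], [2]
  1-simplices (3): [0,1], [0,2], [1,2]
  2-simplices (1): [0,1,2]

giving chain groups C_0 ≅ Z^3, C_1 ≅ Z^3, C_2 ≅ Z^1.

∂_1: C_1 → C_0 maps an edge to its endpoints' difference, ∂[p,q] = q − p.
The resulting 3×3 matrix has rank 2, and its Smith normal form has invariant factors (1,1).

Boundary ∂_2: C_2 → C_1 acts by ∂[p,q,r] = [q,r] − [p,r] + [p,q]. For instance
  ∂[0,1,2] = [1,2] − [0,2] + [0,1].
This gives a 3×1 integer matrix of rank 1; reducing to Smith normal form yields diagonal entries (1).

From H_k ≅ ker(∂_k) / im(∂_{k+1}) we obtain:

  H_2: rank ker ∂_2 − rank ∂_3 = (1 − 1) − 0 = 0, and there is no ∂_3, so H_2 = 0.

(K is a triangulation of the 2-simplex.)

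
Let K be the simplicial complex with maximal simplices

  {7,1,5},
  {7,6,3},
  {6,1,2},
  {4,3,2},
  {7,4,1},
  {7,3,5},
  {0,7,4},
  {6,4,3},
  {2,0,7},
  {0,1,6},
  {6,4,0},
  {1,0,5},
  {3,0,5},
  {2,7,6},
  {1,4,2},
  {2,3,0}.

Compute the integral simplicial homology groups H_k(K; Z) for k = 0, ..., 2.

H_0 = Z,  H_1 = Z^2,  H_2 = Z.

Take the total order 0 < 1 < 2 < 3 < 4 < 5 < 6 < 7 on the vertex set. Then K (dimension 2) consists of the simplices:

  0-simplices (8): [0], [1], [2], [3], [4], [5], [6], [7]
  1-simplices (24): (24 of them)
  2-simplices (16): [0,1,5], [0,1,6], [0,2,3], [0,2,7], [0,3,5], [0,4,6], [0,4,7], [1,2,4], [1,2,6], [1,4,7], [1,5,7], [2,3,4], [2,6,7], [3,4,6], [3,5,7], [3,6,7]

giving chain groups C_0 ≅ Z^8, C_1 ≅ Z^24, C_2 ≅ Z^16.

Boundary ∂_1: C_1 → C_0 sends each edge [p,q] (with p < q) to q − p.
The resulting 8×24 matrix has rank 7, and its Smith normal form has invariant factors (1,1,1,1,1,1,1).

The boundary map ∂_2: C_2 → C_1 maps a triangle to the signed sum of its edges. For instance
  ∂[2,6,7] = [6,7] − [2,7] + [2,6],
  ∂[0,1,6] = [1,6] − [0,6] + [0,1].
This gives a 24×16 integer matrix of rank 15; reducing to Smith normal form yields diagonal entries (1,1,1,1,1,1,1,1,1,1,1,1,1,1,1).

From H_k ≅ ker(∂_k) / im(∂_{k+1}) we obtain:

  H_0: rank C_0 − rank ∂_1 = 8 − 7 = 1, and the invariant factors of ∂_1 are all 1, so H_0 = Z.
  H_1: rank ker ∂_1 − rank ∂_2 = (24 − 7) − 15 = 2, and the invariant factors of ∂_2 are all 1, so H_1 = Z^2.
  H_2: rank ker ∂_2 − rank ∂_3 = (16 − 15) − 0 = 1, and there is no ∂_3, so H_2 = Z.

As a check, the Euler characteristic is 8 − 24 + 16 = 0, which agrees with 1 − 2 + 1 = 0.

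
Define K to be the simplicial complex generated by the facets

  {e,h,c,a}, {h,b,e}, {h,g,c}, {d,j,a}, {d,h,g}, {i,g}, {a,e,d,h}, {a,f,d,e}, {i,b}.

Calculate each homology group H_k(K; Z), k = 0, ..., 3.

H_0 ≅ Z,  H_1 ≅ Z,  H_2 = 0,  H_3 = 0.

Order the vertices as a < b < c < d < e < f < g < h < i < j. Listing each simplex with vertices in this order, K has dimension 3 with simplices:

  0-simplices (10): a, b, c, d, e, f, g, h, i, j
  1-simplices (21): ac, ad, ae, af, ah, aj, be, bh, bi, ce, cg, ch, de, df, dg, dh, dj, ef, eh, gh, gi
  2-simplices (14): ace, ach, ade, adf, adh, adj, aef, aeh, beh, ceh, cgh, def, deh, dgh
  3-simplices (3): aceh, adef, adeh

so the chain groups are C_0 ≅ Z^10, C_1 ≅ Z^21, C_2 ≅ Z^14, C_3 ≅ Z^3.

The boundary map ∂_1: C_1 → C_0 maps an edge to its endpoints' difference, ∂[p,q] = q − p. For instance
  ∂ac = c − a.
The resulting 10×21 matrix has rank 9, and its Smith normal form has invariant factors (1,1,1,1,1,1,1,1,1).

The boundary map ∂_2: C_2 → C_1 sends each 2-simplex [p,q,r] to [q,r] − [p,r] + [p,q]. For instance
  ∂adj = dj − aj + ad,
  ∂ach = ch − ah + ac.
As a 21×14 matrix over Z this has rank 11, with invariant factors (1,1,1,1,1,1,1,1,1,1,1).

The boundary map ∂_3: C_3 → C_2 sends each 3-simplex σ to the alternating sum Σ_i (−1)^i (σ with its i-th vertex removed). For instance
  ∂adeh = deh − aeh + adh − ade,
  ∂aceh = ceh − aeh + ach − ace.
This gives a 14×3 integer matrix of rank 3; reducing to Smith normal form yields diagonal entries (1,1,1).

Reading off H_k = ker ∂_k / im ∂_{k+1}:

  H_0: rank C_0 − rank ∂_1 = 10 − 9 = 1, and the invariant factors of ∂_1 are all 1, so H_0 = Z.
  H_1: rank ker ∂_1 − rank ∂_2 = (21 − 9) − 11 = 1, and the invariant factors of ∂_2 are all 1, so H_1 = Z.
  H_2: rank ker ∂_2 − rank ∂_3 = (14 − 11) − 3 = 0, and the invariant factors of ∂_3 are all 1, so H_2 = 0.
  H_3: rank ker ∂_3 − rank ∂_4 = (3 − 3) − 0 = 0, and there is no ∂_4, so H_3 = 0.

As a check, the Euler characteristic is 10 − 21 + 14 − 3 = 0, which agrees with 1 − 1 + 0 − 0 = 0.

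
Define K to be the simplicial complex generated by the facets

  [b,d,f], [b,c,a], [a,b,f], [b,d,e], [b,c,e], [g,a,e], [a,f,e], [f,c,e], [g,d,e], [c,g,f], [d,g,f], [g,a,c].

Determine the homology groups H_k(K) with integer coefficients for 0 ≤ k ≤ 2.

H_0 ≅ Z,  H_1 ≅ Z/2,  H_2 = 0.

Order the vertices as a < b < c < d < e < f < g. Listing each simplex with vertices in this order, K has dimension 2 with simplices:

  0-simplices (7): a, b, c, d, e, f, g
  1-simplices (18): ab, ac, ae, af, ag, bc, bd, be, bf, ce, cf, cg, de, df, dg, ef, eg, fg
  2-simplices (12): abc, abf, acg, aef, aeg, bce, bde, bdf, cef, cfg, deg, dfg

giving chain groups C_0 ≅ Z^7, C_1 ≅ Z^18, C_2 ≅ Z^12.

The boundary map ∂_1: C_1 → C_0 sends each edge [p,q] (with p < q) to q − p. For instance
  ∂bd = d − b.
As a 7×18 matrix over Z this has rank 6, with invariant factors (1,1,1,1,1,1).

∂_2: C_2 → C_1 acts by ∂[p,q,r] = [q,r] − [p,r] + [p,q]. For instance
  ∂aef = ef − af + ae,
  ∂dfg = fg − dg + df.
This gives a 18×12 integer matrix of rank 12; reducing to Smith normal form yields diagonal entries (1,1,1,1,1,1,1,1,1,1,1,2).

Now H_k = ker ∂_k / im ∂_{k+1}, so:

  H_0: rank C_0 − rank ∂_1 = 7 − 6 = 1, and the invariant factors of ∂_1 are all 1, so H_0 ≅ Z.
  H_1: rank ker ∂_1 − rank ∂_2 = (18 − 6) − 12 = 0, and ∂_2 has invariant factor 2 > 1, so H_1 ≅ Z/2.
  H_2: rank ker ∂_2 − rank ∂_3 = (12 − 12) − 0 = 0, and there is no ∂_3, so H_2 ≅ 0.

As a check, the Euler characteristic is 7 − 18 + 12 = 1, which agrees with 1 − 0 + 0 = 1.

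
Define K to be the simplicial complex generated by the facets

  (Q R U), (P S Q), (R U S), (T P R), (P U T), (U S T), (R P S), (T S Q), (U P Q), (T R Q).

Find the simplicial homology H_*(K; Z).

Fix the vertex order P < Q < R < S < T < U and write every simplex with vertices in increasing order. Then dim K = 2 and the simplices of K are:

  0-simplices (6): P, Q, R, S, T, U
  1-simplices (15): PQ, PR, PS, PT, PU, QR, QS, QT, QU, RS, RT, RU, ST, SU, TU
  2-simplices (10): PQS, PQU, PRS, PRT, PTU, QRT, QRU, QST, RSU, STU

Hence C_0 ≅ Z^6, C_1 ≅ Z^15, C_2 ≅ Z^10.

Boundary ∂_1: C_1 → C_0 sends each edge [p,q] (with p < q) to q − p.
The resulting 6×15 matrix has rank 5, and its Smith normal form has invariant factors (1,1,1,1,1).

∂_2: C_2 → C_1 sends each 2-simplex [p,q,r] to [q,r] − [p,r] + [p,q]. For instance
  ∂STU = TU − SU + ST,
  ∂PRS = RS − PS + PR.
The 15×10 boundary matrix has rank 10 and Smith normal form diag(1,1,1,1,1,1,1,1,1,2).

Computing H_k = (kernel of ∂_k) / (image of ∂_{k+1}):

  H_0: rank C_0 − rank ∂_1 = 6 − 5 = 1, and the invariant factors of ∂_1 are all 1, so H_0 ≅ Z.
  H_1: rank ker ∂_1 − rank ∂_2 = (15 − 5) − 10 = 0, and ∂_2 has invariant factor 2 > 1, so H_1 ≅ Z/2.
  H_2: rank ker ∂_2 − rank ∂_3 = (10 − 10) − 0 = 0, and there is no ∂_3, so H_2 ≅ 0.

As a check, the Euler characteristic is 6 − 15 + 10 = 1, which agrees with 1 − 0 + 0 = 1.

H_0 = Z,  H_1 = Z/2,  H_2 = 0.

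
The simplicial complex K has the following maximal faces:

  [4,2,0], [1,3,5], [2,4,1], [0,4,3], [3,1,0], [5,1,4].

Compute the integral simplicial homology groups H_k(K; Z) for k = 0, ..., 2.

H_0 = Z,  H_1 = Z,  H_2 = 0.

Order the vertices as 0 < 1 < 2 < 3 < 4 < 5. Listing each simplex with vertices in this order, K has dimension 2 with simplices:

  0-simplices (6): [0], [1], [2], [3], [4], [5]
  1-simplices (12): [0,1], [0,2], [0,3], [0,4], [1,2], [1,3], [1,4], [1,5], [2,4], [3,4], [3,5], [4,5]
  2-simplices (6): [0,1,3], [0,2,4], [0,3,4], [1,2,4], [1,3,5], [1,4,5]

giving chain groups C_0 ≅ Z^6, C_1 ≅ Z^12, C_2 ≅ Z^6.

Boundary ∂_1: C_1 → C_0 sends each edge [p,q] (with p < q) to q − p.
The resulting 6×12 matrix has rank 5, and its Smith normal form has invariant factors (1,1,1,1,1).

∂_2: C_2 → C_1 maps a triangle to the signed sum of its edges. For instance
  ∂[1,2,4] = [2,4] − [1,4] + [1,2],
  ∂[0,2,4] = [2,4] − [0,4] + [0,2].
As a 12×6 matrix over Z this has rank 6, with invariant factors (1,1,1,1,1,1).

From H_k ≅ ker(∂_k) / im(∂_{k+1}) we obtain:

  H_0: rank C_0 − rank ∂_1 = 6 − 5 = 1, and the invariant factors of ∂_1 are all 1, so H_0 ≅ Z.
  H_1: rank ker ∂_1 − rank ∂_2 = (12 − 5) − 6 = 1, and the invariant factors of ∂_2 are all 1, so H_1 ≅ Z.
  H_2: rank ker ∂_2 − rank ∂_3 = (6 − 6) − 0 = 0, and there is no ∂_3, so H_2 ≅ 0.

(K is a triangulation of the cylinder S^1 x I.)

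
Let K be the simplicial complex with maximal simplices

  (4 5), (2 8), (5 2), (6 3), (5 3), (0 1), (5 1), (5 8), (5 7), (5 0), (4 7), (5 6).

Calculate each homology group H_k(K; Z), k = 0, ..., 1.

Take the total order 0 < 1 < 2 < 3 < 4 < 5 < 6 < 7 < 8 on the vertex set. Then K (dimension 1) consists of the simplices:

  0-simplices (9): [0], [1], [2], [3], [4], [5], [6], [7], [8]
  1-simplices (12): [0,1], [0,5], [1,5], [2,5], [2,8], [3,5], [3,6], [4,5], [4,7], [5,6], [5,7], [5,8]

Hence C_0 ≅ Z^9, C_1 ≅ Z^12.

The boundary map ∂_1: C_1 → C_0 sends each edge [p,q] (with p < q) to q − p. For instance
  ∂[5,8] = [8] − [5].
As a 9×12 matrix over Z this has rank 8, with invariant factors (1,1,1,1,1,1,1,1).

From H_k ≅ ker(∂_k) / im(∂_{k+1}) we obtain:

  H_0: rank C_0 − rank ∂_1 = 9 − 8 = 1, and the invariant factors of ∂_1 are all 1, so H_0 = Z.
  H_1: rank ker ∂_1 − rank ∂_2 = (12 − 8) − 0 = 4, and there is no ∂_2, so H_1 = Z^4.

H_0 = Z,  H_1 = Z^4.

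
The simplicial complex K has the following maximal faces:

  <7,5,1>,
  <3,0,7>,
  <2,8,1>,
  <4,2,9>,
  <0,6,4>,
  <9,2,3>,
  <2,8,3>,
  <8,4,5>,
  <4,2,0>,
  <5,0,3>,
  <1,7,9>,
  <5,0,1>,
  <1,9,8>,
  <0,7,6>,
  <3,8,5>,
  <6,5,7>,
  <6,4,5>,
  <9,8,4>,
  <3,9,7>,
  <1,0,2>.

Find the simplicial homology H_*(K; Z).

Fix the vertex order 0 < 1 < 2 < 3 < 4 < 5 < 6 < 7 < 8 < 9 and write every simplex with vertices in increasing order. Then dim K = 2 and the simplices of K are:

  0-simplices (10): [0], [1], [2], [3], [4], [5], [6], [7], [8], [9]
  1-simplices (30): (30 of them)
  2-simplices (20): (20 of them)

Hence C_0 ≅ Z^10, C_1 ≅ Z^30, C_2 ≅ Z^20.

Boundary ∂_1: C_1 → C_0 is given by ∂[p,q] = [q] − [p]. For instance
  ∂[4,5] = [5] − [4].
The 10×30 boundary matrix has rank 9 and Smith normal form diag(1,1,1,1,1,1,1,1,1).

The boundary map ∂_2: C_2 → C_1 sends each 2-simplex [p,q,r] to [q,r] − [p,r] + [p,q]. For instance
  ∂[4,5,8] = [5,8] − [4,8] + [4,5],
  ∂[5,6,7] = [6,7] − [5,7] + [5,6].
The resulting 30×20 matrix has rank 20, and its Smith normal form has invariant factors (1,1,1,1,1,1,1,1,1,1,1,1,1,1,1,1,1,1,1,2).

Reading off H_k = ker ∂_k / im ∂_{k+1}:

  H_0: rank C_0 − rank ∂_1 = 10 − 9 = 1, and the invariant factors of ∂_1 are all 1, so H_0 ≅ Z.
  H_1: rank ker ∂_1 − rank ∂_2 = (30 − 9) − 20 = 1, and ∂_2 has invariant factor 2 > 1, so H_1 ≅ Z ⊕ Z/2.
  H_2: rank ker ∂_2 − rank ∂_3 = (20 − 20) − 0 = 0, and there is no ∂_3, so H_2 ≅ 0.

(K is a triangulation of the Klein bottle.)

H_0 ≅ Z,  H_1 ≅ Z ⊕ Z/2,  H_2 = 0.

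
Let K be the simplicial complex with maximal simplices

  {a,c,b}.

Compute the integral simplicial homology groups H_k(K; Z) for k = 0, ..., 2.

H_0 = Z,  H_1 = 0,  H_2 = 0.

We work with the vertex ordering a < b < c. The simplices of K, each written with vertices in increasing order, are:

  0-simplices (3): a, b, c
  1-simplices (3): ab, ac, bc
  2-simplices (1): abc

Hence C_0 ≅ Z^3, C_1 ≅ Z^3, C_2 ≅ Z^1.

∂_1: C_1 → C_0 sends each edge [p,q] (with p < q) to q − p.
The resulting 3×3 matrix has rank 2, and its Smith normal form has invariant factors (1,1).

Boundary ∂_2: C_2 → C_1 sends each 2-simplex [p,q,r] to [q,r] − [p,r] + [p,q]. For instance
  ∂abc = bc − ac + ab.
The 3×1 boundary matrix has rank 1 and Smith normal form diag(1).

Now H_k = ker ∂_k / im ∂_{k+1}, so:

  H_0: rank C_0 − rank ∂_1 = 3 − 2 = 1, and the invariant factors of ∂_1 are all 1, so H_0 = Z.
  H_1: rank ker ∂_1 − rank ∂_2 = (3 − 2) − 1 = 0, and the invariant factors of ∂_2 are all 1, so H_1 = 0.
  H_2: rank ker ∂_2 − rank ∂_3 = (1 − 1) − 0 = 0, and there is no ∂_3, so H_2 = 0.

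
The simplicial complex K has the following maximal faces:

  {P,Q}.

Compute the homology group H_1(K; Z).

H_1 ≅ 0.

Order the vertices as P < Q. Listing each simplex with vertices in this order, K has dimension 1 with simplices:

  0-simplices (2): P, Q
  1-simplices (1): PQ

giving chain groups C_0 ≅ Z^2, C_1 ≅ Z^1.

Boundary ∂_1: C_1 → C_0 sends each edge [p,q] (with p < q) to q − p. For instance
  ∂PQ = Q − P.
As a 2×1 matrix over Z this has rank 1, with invariant factors (1).

Computing H_k = (kernel of ∂_k) / (image of ∂_{k+1}):

  H_1: rank ker ∂_1 − rank ∂_2 = (1 − 1) − 0 = 0, and there is no ∂_2, so H_1 = 0.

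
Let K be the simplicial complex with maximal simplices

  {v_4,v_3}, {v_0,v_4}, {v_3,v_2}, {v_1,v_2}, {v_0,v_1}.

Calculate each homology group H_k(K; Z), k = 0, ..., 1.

H_0 = Z,  H_1 = Z.

Fix the vertex order v_0 < v_1 < v_2 < v_3 < v_4 and write every simplex with vertices in increasing order. Then dim K = 1 and the simplices of K are:

  0-simplices (5): [v_0], [v_1], [v_2], [v_3], [v_4]
  1-simplices (5): [v_0,v_1], [v_0,v_4], [v_1,v_2], [v_2,v_3], [v_3,v_4]

so the chain groups are C_0 ≅ Z^5, C_1 ≅ Z^5.

∂_1: C_1 → C_0 sends each edge [p,q] (with p < q) to q − p.
The resulting 5×5 matrix has rank 4, and its Smith normal form has invariant factors (1,1,1,1).

Now H_k = ker ∂_k / im ∂_{k+1}, so:

  H_0: rank C_0 − rank ∂_1 = 5 − 4 = 1, and the invariant factors of ∂_1 are all 1, so H_0 = Z.
  H_1: rank ker ∂_1 − rank ∂_2 = (5 − 4) − 0 = 1, and there is no ∂_2, so H_1 = Z.

(K is a triangulation of the circle S^1.)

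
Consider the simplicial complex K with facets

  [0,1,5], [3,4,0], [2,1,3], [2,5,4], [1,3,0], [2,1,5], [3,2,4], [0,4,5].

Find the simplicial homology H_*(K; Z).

Order the vertices as 0 < 1 < 2 < 3 < 4 < 5. Listing each simplex with vertices in this order, K has dimension 2 with simplices:

  0-simplices (6): [0], [1], [2], [3], [4], [5]
  1-simplices (12): [0,1], [0,3], [0,4], [0,5], [1,2], [1,3], [1,5], [2,3], [2,4], [2,5], [3,4], [4,5]
  2-simplices (8): [0,1,3], [0,1,5], [0,3,4], [0,4,5], [1,2,3], [1,2,5], [2,3,4], [2,4,5]

Hence C_0 ≅ Z^6, C_1 ≅ Z^12, C_2 ≅ Z^8.

The boundary map ∂_1: C_1 → C_0 maps an edge to its endpoints' difference, ∂[p,q] = q − p.
The resulting 6×12 matrix has rank 5, and its Smith normal form has invariant factors (1,1,1,1,1).

∂_2: C_2 → C_1 sends each 2-simplex [p,q,r] to [q,r] − [p,r] + [p,q]. For instance
  ∂[0,3,4] = [3,4] − [0,4] + [0,3],
  ∂[2,4,5] = [4,5] − [2,5] + [2,4].
This gives a 12×8 integer matrix of rank 7; reducing to Smith normal form yields diagonal entries (1,1,1,1,1,1,1).

From H_k ≅ ker(∂_k) / im(∂_{k+1}) we obtain:

  H_0: rank C_0 − rank ∂_1 = 6 − 5 = 1, and the invariant factors of ∂_1 are all 1, so H_0 ≅ Z.
  H_1: rank ker ∂_1 − rank ∂_2 = (12 − 5) − 7 = 0, and the invariant factors of ∂_2 are all 1, so H_1 ≅ 0.
  H_2: rank ker ∂_2 − rank ∂_3 = (8 − 7) − 0 = 1, and there is no ∂_3, so H_2 ≅ Z.

(K is a triangulation of the 2-sphere S^2.)

H_0 ≅ Z,  H_1 = 0,  H_2 ≅ Z.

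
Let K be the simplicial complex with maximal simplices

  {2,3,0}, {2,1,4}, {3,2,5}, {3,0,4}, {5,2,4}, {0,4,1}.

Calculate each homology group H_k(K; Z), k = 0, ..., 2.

Fix the vertex order 0 < 1 < 2 < 3 < 4 < 5 and write every simplex with vertices in increasing order. Then dim K = 2 and the simplices of K are:

  0-simplices (6): [0], [1], [2], [3], [4], [5]
  1-simplices (12): [0,1], [0,2], [0,3], [0,4], [1,2], [1,4], [2,3], [2,4], [2,5], [3,4], [3,5], [4,5]
  2-simplices (6): [0,1,4], [0,2,3], [0,3,4], [1,2,4], [2,3,5], [2,4,5]

so the chain groups are C_0 ≅ Z^6, C_1 ≅ Z^12, C_2 ≅ Z^6.

∂_1: C_1 → C_0 maps an edge to its endpoints' difference, ∂[p,q] = q − p. For instance
  ∂[0,3] = [3] − [0].
The 6×12 boundary matrix has rank 5 and Smith normal form diag(1,1,1,1,1).

The boundary map ∂_2: C_2 → C_1 acts by ∂[p,q,r] = [q,r] − [p,r] + [p,q]. For instance
  ∂[2,3,5] = [3,5] − [2,5] + [2,3],
  ∂[1,2,4] = [2,4] − [1,4] + [1,2].
As a 12×6 matrix over Z this has rank 6, with invariant factors (1,1,1,1,1,1).

Now H_k = ker ∂_k / im ∂_{k+1}, so:

  H_0: rank C_0 − rank ∂_1 = 6 − 5 = 1, and the invariant factors of ∂_1 are all 1, so H_0 = Z.
  H_1: rank ker ∂_1 − rank ∂_2 = (12 − 5) − 6 = 1, and the invariant factors of ∂_2 are all 1, so H_1 = Z.
  H_2: rank ker ∂_2 − rank ∂_3 = (6 − 6) − 0 = 0, and there is no ∂_3, so H_2 = 0.

H_0 ≅ Z,  H_1 ≅ Z,  H_2 = 0.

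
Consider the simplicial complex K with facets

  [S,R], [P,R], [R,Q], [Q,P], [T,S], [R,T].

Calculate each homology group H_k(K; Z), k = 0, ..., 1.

K has 5 vertices, 6 edges.
rank ∂_0 = 0, rank ∂_1 = 4 ⇒ b_0 = 5 − 0 − 4 = 1; all invariant factors of ∂_1 are 1 so no torsion. So H_0 ≅ Z.
rank ∂_1 = 4, rank ∂_2 = 0 ⇒ b_1 = 6 − 4 − 0 = 2. So H_1 ≅ Z^2.

H_0 ≅ Z,  H_1 ≅ Z^2.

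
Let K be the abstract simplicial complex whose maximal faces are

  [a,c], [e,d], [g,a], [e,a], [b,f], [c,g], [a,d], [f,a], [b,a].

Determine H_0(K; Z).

H_0 = Z.

Order the vertices as a < b < c < d < e < f < g. Listing each simplex with vertices in this order, K has dimension 1 with simplices:

  0-simplices (7): a, b, c, d, e, f, g
  1-simplices (9): ab, ac, ad, ae, af, ag, bf, cg, de

so the chain groups are C_0 ≅ Z^7, C_1 ≅ Z^9.

The boundary map ∂_1: C_1 → C_0 sends each edge [p,q] (with p < q) to q − p. For instance
  ∂af = f − a.
The 7×9 boundary matrix has rank 6 and Smith normal form diag(1,1,1,1,1,1).

Computing H_k = (kernel of ∂_k) / (image of ∂_{k+1}):

  H_0: rank C_0 − rank ∂_1 = 7 − 6 = 1, and the invariant factors of ∂_1 are all 1, so H_0 ≅ Z.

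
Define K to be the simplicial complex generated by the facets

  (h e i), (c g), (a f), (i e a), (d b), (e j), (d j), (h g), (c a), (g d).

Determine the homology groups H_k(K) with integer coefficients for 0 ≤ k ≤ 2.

H_0 ≅ Z,  H_1 ≅ Z^2,  H_2 = 0.

Take the total order a < b < c < d < e < f < g < h < i < j on the vertex set. Then K (dimension 2) consists of the simplices:

  0-simplices (10): a, b, c, d, e, f, g, h, i, j
  1-simplices (13): ac, ae, af, ai, bd, cg, dg, dj, eh, ei, ej, gh, hi
  2-simplices (2): aei, ehi

so the chain groups are C_0 ≅ Z^10, C_1 ≅ Z^13, C_2 ≅ Z^2.

Boundary ∂_1: C_1 → C_0 sends each edge [p,q] (with p < q) to q − p.
As a 10×13 matrix over Z this has rank 9, with invariant factors (1,1,1,1,1,1,1,1,1).

∂_2: C_2 → C_1 maps a triangle to the signed sum of its edges. For instance
  ∂ehi = hi − ei + eh,
  ∂aei = ei − ai + ae.
The resulting 13×2 matrix has rank 2, and its Smith normal form has invariant factors (1,1).

Reading off H_k = ker ∂_k / im ∂_{k+1}:

  H_0: rank C_0 − rank ∂_1 = 10 − 9 = 1, and the invariant factors of ∂_1 are all 1, so H_0 ≅ Z.
  H_1: rank ker ∂_1 − rank ∂_2 = (13 − 9) − 2 = 2, and the invariant factors of ∂_2 are all 1, so H_1 ≅ Z^2.
  H_2: rank ker ∂_2 − rank ∂_3 = (2 − 2) − 0 = 0, and there is no ∂_3, so H_2 ≅ 0.

As a check, the Euler characteristic is 10 − 13 + 2 = -1, which agrees with 1 − 2 + 0 = -1.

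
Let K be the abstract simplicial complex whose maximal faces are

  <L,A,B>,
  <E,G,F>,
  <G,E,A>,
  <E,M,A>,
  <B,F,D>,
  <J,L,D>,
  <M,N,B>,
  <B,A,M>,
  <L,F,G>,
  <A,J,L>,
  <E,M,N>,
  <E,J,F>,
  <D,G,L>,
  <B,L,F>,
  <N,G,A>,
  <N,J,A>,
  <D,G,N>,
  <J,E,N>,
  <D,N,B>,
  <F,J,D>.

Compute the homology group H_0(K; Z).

We work with the vertex ordering A < B < D < E < F < G < J < L < M < N. The simplices of K, each written with vertices in increasing order, are:

  0-simplices (10): A, B, D, E, F, G, J, L, M, N
  1-simplices (30): AB, AE, AG, AJ, AL, AM, AN, BD, BF, BL, BM, BN, DF, DG, DJ, DL, DN, EF, EG, EJ, EM, EN, FG, FJ, FL, GL, GN, JL, JN, MN
  2-simplices (20): ABL, ABM, AEG, AEM, AGN, AJL, AJN, BDF, BDN, BFL, BMN, DFJ, DGL, DGN, DJL, EFG, EFJ, EJN, EMN, FGL

so the chain groups are C_0 ≅ Z^10, C_1 ≅ Z^30, C_2 ≅ Z^20.

The boundary map ∂_1: C_1 → C_0 maps an edge to its endpoints' difference, ∂[p,q] = q − p. For instance
  ∂FL = L − F.
The 10×30 boundary matrix has rank 9 and Smith normal form diag(1,1,1,1,1,1,1,1,1).

The boundary map ∂_2: C_2 → C_1 acts by ∂[p,q,r] = [q,r] − [p,r] + [p,q]. For instance
  ∂EMN = MN − EN + EM,
  ∂AJN = JN − AN + AJ.
As a 30×20 matrix over Z this has rank 20, with invariant factors (1,1,1,1,1,1,1,1,1,1,1,1,1,1,1,1,1,1,1,2).

Reading off H_k = ker ∂_k / im ∂_{k+1}:

  H_0: rank C_0 − rank ∂_1 = 10 − 9 = 1, and the invariant factors of ∂_1 are all 1, so H_0 = Z.

H_0 ≅ Z.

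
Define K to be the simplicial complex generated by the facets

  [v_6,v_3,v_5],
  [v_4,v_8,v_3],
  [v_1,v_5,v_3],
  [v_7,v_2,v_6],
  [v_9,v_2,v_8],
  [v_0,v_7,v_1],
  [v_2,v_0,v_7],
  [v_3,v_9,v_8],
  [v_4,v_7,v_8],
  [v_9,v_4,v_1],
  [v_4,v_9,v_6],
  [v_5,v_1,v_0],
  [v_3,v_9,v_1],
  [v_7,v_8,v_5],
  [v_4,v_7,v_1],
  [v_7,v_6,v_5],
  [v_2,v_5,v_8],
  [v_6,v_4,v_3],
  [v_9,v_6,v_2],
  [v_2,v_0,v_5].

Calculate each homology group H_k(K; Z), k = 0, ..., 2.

H_0 = Z,  H_1 = Z ⊕ Z/2,  H_2 = 0.

We work with the vertex ordering v_0 < v_1 < v_2 < v_3 < v_4 < v_5 < v_6 < v_7 < v_8 < v_9. The simplices of K, each written with vertices in increasing order, are:

  0-simplices (10): [v_0], [v_1], [v_2], [v_3], [v_4], [v_5], [v_6], [v_7], [v_8], [v_9]
  1-simplices (30): (30 of them)
  2-simplices (20): (20 of them)

so the chain groups are C_0 ≅ Z^10, C_1 ≅ Z^30, C_2 ≅ Z^20.

The boundary map ∂_1: C_1 → C_0 maps an edge to its endpoints' difference, ∂[p,q] = q − p. For instance
  ∂[v_1,v_7] = [v_7] − [v_1].
The resulting 10×30 matrix has rank 9, and its Smith normal form has invariant factors (1,1,1,1,1,1,1,1,1).

The boundary map ∂_2: C_2 → C_1 sends each 2-simplex [p,q,r] to [q,r] − [p,r] + [p,q]. For instance
  ∂[v_3,v_4,v_6] = [v_4,v_6] − [v_3,v_6] + [v_3,v_4],
  ∂[v_1,v_3,v_5] = [v_3,v_5] − [v_1,v_5] + [v_1,v_3].
As a 30×20 matrix over Z this has rank 20, with invariant factors (1,1,1,1,1,1,1,1,1,1,1,1,1,1,1,1,1,1,1,2).

Reading off H_k = ker ∂_k / im ∂_{k+1}:

  H_0: rank C_0 − rank ∂_1 = 10 − 9 = 1, and the invariant factors of ∂_1 are all 1, so H_0 = Z.
  H_1: rank ker ∂_1 − rank ∂_2 = (30 − 9) − 20 = 1, and ∂_2 has invariant factor 2 > 1, so H_1 = Z ⊕ Z/2.
  H_2: rank ker ∂_2 − rank ∂_3 = (20 − 20) − 0 = 0, and there is no ∂_3, so H_2 = 0.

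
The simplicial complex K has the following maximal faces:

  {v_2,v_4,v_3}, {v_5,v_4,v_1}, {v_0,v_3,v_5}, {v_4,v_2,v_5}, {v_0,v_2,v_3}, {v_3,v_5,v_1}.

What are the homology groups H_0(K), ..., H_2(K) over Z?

H_0 = Z,  H_1 = Z,  H_2 = 0.

We work with the vertex ordering v_0 < v_1 < v_2 < v_3 < v_4 < v_5. The simplices of K, each written with vertices in increasing order, are:

  0-simplices (6): [v_0], [v_1], [v_2], [v_3], [v_4], [v_5]
  1-simplices (12): [v_0,v_2], [v_0,v_3], [v_0,v_5], [v_1,v_3], [v_1,v_4], [v_1,v_5], [v_2,v_3], [v_2,v_4], [v_2,v_5], [v_3,v_4], [v_3,v_5], [v_4,v_5]
  2-simplices (6): [v_0,v_2,v_3], [v_0,v_3,v_5], [v_1,v_3,v_5], [v_1,v_4,v_5], [v_2,v_3,v_4], [v_2,v_4,v_5]

giving chain groups C_0 ≅ Z^6, C_1 ≅ Z^12, C_2 ≅ Z^6.

The boundary map ∂_1: C_1 → C_0 sends each edge [p,q] (with p < q) to q − p. For instance
  ∂[v_3,v_4] = [v_4] − [v_3].
This gives a 6×12 integer matrix of rank 5; reducing to Smith normal form yields diagonal entries (1,1,1,1,1).

∂_2: C_2 → C_1 maps a triangle to the signed sum of its edges. For instance
  ∂[v_1,v_3,v_5] = [v_3,v_5] − [v_1,v_5] + [v_1,v_3],
  ∂[v_2,v_3,v_4] = [v_3,v_4] − [v_2,v_4] + [v_2,v_3].
This gives a 12×6 integer matrix of rank 6; reducing to Smith normal form yields diagonal entries (1,1,1,1,1,1).

Reading off H_k = ker ∂_k / im ∂_{k+1}:

  H_0: rank C_0 − rank ∂_1 = 6 − 5 = 1, and the invariant factors of ∂_1 are all 1, so H_0 ≅ Z.
  H_1: rank ker ∂_1 − rank ∂_2 = (12 − 5) − 6 = 1, and the invariant factors of ∂_2 are all 1, so H_1 ≅ Z.
  H_2: rank ker ∂_2 − rank ∂_3 = (6 − 6) − 0 = 0, and there is no ∂_3, so H_2 ≅ 0.

As a check, the Euler characteristic is 6 − 12 + 6 = 0, which agrees with 1 − 1 + 0 = 0.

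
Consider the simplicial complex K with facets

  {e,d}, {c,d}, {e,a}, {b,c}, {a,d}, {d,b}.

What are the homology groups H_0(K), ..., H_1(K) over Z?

Order the vertices as a < b < c < d < e. Listing each simplex with vertices in this order, K has dimension 1 with simplices:

  0-simplices (5): a, b, c, d, e
  1-simplices (6): ad, ae, bc, bd, cd, de

Hence C_0 ≅ Z^5, C_1 ≅ Z^6.

∂_1: C_1 → C_0 sends each edge [p,q] (with p < q) to q − p. For instance
  ∂ad = d − a.
This gives a 5×6 integer matrix of rank 4; reducing to Smith normal form yields diagonal entries (1,1,1,1).

Reading off H_k = ker ∂_k / im ∂_{k+1}:

  H_0: rank C_0 − rank ∂_1 = 5 − 4 = 1, and the invariant factors of ∂_1 are all 1, so H_0 = Z.
  H_1: rank ker ∂_1 − rank ∂_2 = (6 − 4) − 0 = 2, and there is no ∂_2, so H_1 = Z^2.

As a check, the Euler characteristic is 5 − 6 = -1, which agrees with 1 − 2 = -1.

H_0 = Z,  H_1 = Z^2.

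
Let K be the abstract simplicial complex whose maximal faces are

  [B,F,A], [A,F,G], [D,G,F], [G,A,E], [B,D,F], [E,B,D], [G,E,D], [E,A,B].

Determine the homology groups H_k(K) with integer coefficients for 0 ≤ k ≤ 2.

H_0 = Z,  H_1 = 0,  H_2 = Z.

Fix the vertex order A < B < D < E < F < G and write every simplex with vertices in increasing order. Then dim K = 2 and the simplices of K are:

  0-simplices (6): A, B, D, E, F, G
  1-simplices (12): AB, AE, AF, AG, BD, BE, BF, DE, DF, DG, EG, FG
  2-simplices (8): ABE, ABF, AEG, AFG, BDE, BDF, DEG, DFG

giving chain groups C_0 ≅ Z^6, C_1 ≅ Z^12, C_2 ≅ Z^8.

∂_1: C_1 → C_0 maps an edge to its endpoints' difference, ∂[p,q] = q − p. For instance
  ∂AE = E − A.
The 6×12 boundary matrix has rank 5 and Smith normal form diag(1,1,1,1,1).

Boundary ∂_2: C_2 → C_1 acts by ∂[p,q,r] = [q,r] − [p,r] + [p,q]. For instance
  ∂BDE = DE − BE + BD,
  ∂BDF = DF − BF + BD.
This gives a 12×8 integer matrix of rank 7; reducing to Smith normal form yields diagonal entries (1,1,1,1,1,1,1).

Computing H_k = (kernel of ∂_k) / (image of ∂_{k+1}):

  H_0: rank C_0 − rank ∂_1 = 6 − 5 = 1, and the invariant factors of ∂_1 are all 1, so H_0 = Z.
  H_1: rank ker ∂_1 − rank ∂_2 = (12 − 5) − 7 = 0, and the invariant factors of ∂_2 are all 1, so H_1 = 0.
  H_2: rank ker ∂_2 − rank ∂_3 = (8 − 7) − 0 = 1, and there is no ∂_3, so H_2 = Z.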